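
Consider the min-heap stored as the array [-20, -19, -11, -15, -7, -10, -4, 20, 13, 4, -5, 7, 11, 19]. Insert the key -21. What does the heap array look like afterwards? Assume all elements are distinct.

append -21 at index 14 → [-20, -19, -11, -15, -7, -10, -4, 20, 13, 4, -5, 7, 11, 19, -21]
-21 < parent -4 at index 6, swap → [-20, -19, -11, -15, -7, -10, -21, 20, 13, 4, -5, 7, 11, 19, -4]
-21 < parent -11 at index 2, swap → [-20, -19, -21, -15, -7, -10, -11, 20, 13, 4, -5, 7, 11, 19, -4]
-21 < parent -20 at index 0, swap → [-21, -19, -20, -15, -7, -10, -11, 20, 13, 4, -5, 7, 11, 19, -4]

[-21, -19, -20, -15, -7, -10, -11, 20, 13, 4, -5, 7, 11, 19, -4]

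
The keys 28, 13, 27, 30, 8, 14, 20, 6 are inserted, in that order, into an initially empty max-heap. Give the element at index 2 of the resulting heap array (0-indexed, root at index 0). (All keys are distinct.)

Insert 28:
  append 28 at index 0 → [28] (no swap needed)
Insert 13:
  append 13 at index 1 → [28, 13] (no swap needed)
Insert 27:
  append 27 at index 2 → [28, 13, 27] (no swap needed)
Insert 30:
  append 30 at index 3 → [28, 13, 27, 30]
  30 > parent 13 at index 1, swap → [28, 30, 27, 13]
  30 > parent 28 at index 0, swap → [30, 28, 27, 13]
Insert 8:
  append 8 at index 4 → [30, 28, 27, 13, 8] (no swap needed)
Insert 14:
  append 14 at index 5 → [30, 28, 27, 13, 8, 14] (no swap needed)
Insert 20:
  append 20 at index 6 → [30, 28, 27, 13, 8, 14, 20] (no swap needed)
Insert 6:
  append 6 at index 7 → [30, 28, 27, 13, 8, 14, 20, 6] (no swap needed)
resulting array: [30, 28, 27, 13, 8, 14, 20, 6]

27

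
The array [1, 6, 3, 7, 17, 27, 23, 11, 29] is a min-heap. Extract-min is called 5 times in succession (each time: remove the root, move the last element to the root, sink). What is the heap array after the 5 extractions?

[17, 27, 23, 29]

extract-min #1 returns 1:
  remove root 1; move last element 29 to root → [29, 6, 3, 7, 17, 27, 23, 11]
  29 vs smaller child 3 at index 2, swap → [3, 6, 29, 7, 17, 27, 23, 11]
  29 vs smaller child 23 at index 6, swap → [3, 6, 23, 7, 17, 27, 29, 11]
extract-min #2 returns 3:
  remove root 3; move last element 11 to root → [11, 6, 23, 7, 17, 27, 29]
  11 vs smaller child 6 at index 1, swap → [6, 11, 23, 7, 17, 27, 29]
  11 vs smaller child 7 at index 3, swap → [6, 7, 23, 11, 17, 27, 29]
extract-min #3 returns 6:
  remove root 6; move last element 29 to root → [29, 7, 23, 11, 17, 27]
  29 vs smaller child 7 at index 1, swap → [7, 29, 23, 11, 17, 27]
  29 vs smaller child 11 at index 3, swap → [7, 11, 23, 29, 17, 27]
extract-min #4 returns 7:
  remove root 7; move last element 27 to root → [27, 11, 23, 29, 17]
  27 vs smaller child 11 at index 1, swap → [11, 27, 23, 29, 17]
  27 vs smaller child 17 at index 4, swap → [11, 17, 23, 29, 27]
extract-min #5 returns 11:
  remove root 11; move last element 27 to root → [27, 17, 23, 29]
  27 vs smaller child 17 at index 1, swap → [17, 27, 23, 29]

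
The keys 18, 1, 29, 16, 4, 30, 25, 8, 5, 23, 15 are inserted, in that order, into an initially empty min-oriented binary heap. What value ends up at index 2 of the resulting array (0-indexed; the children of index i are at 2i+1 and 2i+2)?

25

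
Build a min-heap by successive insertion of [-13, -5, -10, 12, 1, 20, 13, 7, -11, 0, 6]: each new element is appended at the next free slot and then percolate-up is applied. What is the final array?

[-13, -11, -10, -5, 0, 20, 13, 12, 7, 1, 6]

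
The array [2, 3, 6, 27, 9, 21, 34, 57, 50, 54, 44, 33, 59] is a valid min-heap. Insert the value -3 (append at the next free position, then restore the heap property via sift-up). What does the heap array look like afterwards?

[-3, 3, 2, 27, 9, 21, 6, 57, 50, 54, 44, 33, 59, 34]

append -3 at index 13 → [2, 3, 6, 27, 9, 21, 34, 57, 50, 54, 44, 33, 59, -3]
-3 < parent 34 at index 6, swap → [2, 3, 6, 27, 9, 21, -3, 57, 50, 54, 44, 33, 59, 34]
-3 < parent 6 at index 2, swap → [2, 3, -3, 27, 9, 21, 6, 57, 50, 54, 44, 33, 59, 34]
-3 < parent 2 at index 0, swap → [-3, 3, 2, 27, 9, 21, 6, 57, 50, 54, 44, 33, 59, 34]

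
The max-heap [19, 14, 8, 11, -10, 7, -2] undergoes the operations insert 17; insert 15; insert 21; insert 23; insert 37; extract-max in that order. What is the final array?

insert 17:
  append 17 at index 7 → [19, 14, 8, 11, -10, 7, -2, 17]
  17 > parent 11 at index 3, swap → [19, 14, 8, 17, -10, 7, -2, 11]
  17 > parent 14 at index 1, swap → [19, 17, 8, 14, -10, 7, -2, 11]
insert 15:
  append 15 at index 8 → [19, 17, 8, 14, -10, 7, -2, 11, 15]
  15 > parent 14 at index 3, swap → [19, 17, 8, 15, -10, 7, -2, 11, 14]
insert 21:
  append 21 at index 9 → [19, 17, 8, 15, -10, 7, -2, 11, 14, 21]
  21 > parent -10 at index 4, swap → [19, 17, 8, 15, 21, 7, -2, 11, 14, -10]
  21 > parent 17 at index 1, swap → [19, 21, 8, 15, 17, 7, -2, 11, 14, -10]
  21 > parent 19 at index 0, swap → [21, 19, 8, 15, 17, 7, -2, 11, 14, -10]
insert 23:
  append 23 at index 10 → [21, 19, 8, 15, 17, 7, -2, 11, 14, -10, 23]
  23 > parent 17 at index 4, swap → [21, 19, 8, 15, 23, 7, -2, 11, 14, -10, 17]
  23 > parent 19 at index 1, swap → [21, 23, 8, 15, 19, 7, -2, 11, 14, -10, 17]
  23 > parent 21 at index 0, swap → [23, 21, 8, 15, 19, 7, -2, 11, 14, -10, 17]
insert 37:
  append 37 at index 11 → [23, 21, 8, 15, 19, 7, -2, 11, 14, -10, 17, 37]
  37 > parent 7 at index 5, swap → [23, 21, 8, 15, 19, 37, -2, 11, 14, -10, 17, 7]
  37 > parent 8 at index 2, swap → [23, 21, 37, 15, 19, 8, -2, 11, 14, -10, 17, 7]
  37 > parent 23 at index 0, swap → [37, 21, 23, 15, 19, 8, -2, 11, 14, -10, 17, 7]
extract-max → returns 37:
  remove root 37; move last element 7 to root → [7, 21, 23, 15, 19, 8, -2, 11, 14, -10, 17]
  7 vs larger child 23 at index 2, swap → [23, 21, 7, 15, 19, 8, -2, 11, 14, -10, 17]
  7 vs larger child 8 at index 5, swap → [23, 21, 8, 15, 19, 7, -2, 11, 14, -10, 17]

[23, 21, 8, 15, 19, 7, -2, 11, 14, -10, 17]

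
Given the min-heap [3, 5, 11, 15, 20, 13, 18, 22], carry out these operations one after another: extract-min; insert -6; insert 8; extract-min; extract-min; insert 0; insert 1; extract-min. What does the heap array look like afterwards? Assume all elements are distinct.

extract-min → returns 3:
  remove root 3; move last element 22 to root → [22, 5, 11, 15, 20, 13, 18]
  22 vs smaller child 5 at index 1, swap → [5, 22, 11, 15, 20, 13, 18]
  22 vs smaller child 15 at index 3, swap → [5, 15, 11, 22, 20, 13, 18]
insert -6:
  append -6 at index 7 → [5, 15, 11, 22, 20, 13, 18, -6]
  -6 < parent 22 at index 3, swap → [5, 15, 11, -6, 20, 13, 18, 22]
  -6 < parent 15 at index 1, swap → [5, -6, 11, 15, 20, 13, 18, 22]
  -6 < parent 5 at index 0, swap → [-6, 5, 11, 15, 20, 13, 18, 22]
insert 8:
  append 8 at index 8 → [-6, 5, 11, 15, 20, 13, 18, 22, 8]
  8 < parent 15 at index 3, swap → [-6, 5, 11, 8, 20, 13, 18, 22, 15]
extract-min → returns -6:
  remove root -6; move last element 15 to root → [15, 5, 11, 8, 20, 13, 18, 22]
  15 vs smaller child 5 at index 1, swap → [5, 15, 11, 8, 20, 13, 18, 22]
  15 vs smaller child 8 at index 3, swap → [5, 8, 11, 15, 20, 13, 18, 22]
extract-min → returns 5:
  remove root 5; move last element 22 to root → [22, 8, 11, 15, 20, 13, 18]
  22 vs smaller child 8 at index 1, swap → [8, 22, 11, 15, 20, 13, 18]
  22 vs smaller child 15 at index 3, swap → [8, 15, 11, 22, 20, 13, 18]
insert 0:
  append 0 at index 7 → [8, 15, 11, 22, 20, 13, 18, 0]
  0 < parent 22 at index 3, swap → [8, 15, 11, 0, 20, 13, 18, 22]
  0 < parent 15 at index 1, swap → [8, 0, 11, 15, 20, 13, 18, 22]
  0 < parent 8 at index 0, swap → [0, 8, 11, 15, 20, 13, 18, 22]
insert 1:
  append 1 at index 8 → [0, 8, 11, 15, 20, 13, 18, 22, 1]
  1 < parent 15 at index 3, swap → [0, 8, 11, 1, 20, 13, 18, 22, 15]
  1 < parent 8 at index 1, swap → [0, 1, 11, 8, 20, 13, 18, 22, 15]
extract-min → returns 0:
  remove root 0; move last element 15 to root → [15, 1, 11, 8, 20, 13, 18, 22]
  15 vs smaller child 1 at index 1, swap → [1, 15, 11, 8, 20, 13, 18, 22]
  15 vs smaller child 8 at index 3, swap → [1, 8, 11, 15, 20, 13, 18, 22]

[1, 8, 11, 15, 20, 13, 18, 22]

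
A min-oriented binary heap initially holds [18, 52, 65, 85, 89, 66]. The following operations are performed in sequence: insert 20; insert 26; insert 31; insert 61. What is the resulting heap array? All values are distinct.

insert 20:
  append 20 at index 6 → [18, 52, 65, 85, 89, 66, 20]
  20 < parent 65 at index 2, swap → [18, 52, 20, 85, 89, 66, 65]
insert 26:
  append 26 at index 7 → [18, 52, 20, 85, 89, 66, 65, 26]
  26 < parent 85 at index 3, swap → [18, 52, 20, 26, 89, 66, 65, 85]
  26 < parent 52 at index 1, swap → [18, 26, 20, 52, 89, 66, 65, 85]
insert 31:
  append 31 at index 8 → [18, 26, 20, 52, 89, 66, 65, 85, 31]
  31 < parent 52 at index 3, swap → [18, 26, 20, 31, 89, 66, 65, 85, 52]
insert 61:
  append 61 at index 9 → [18, 26, 20, 31, 89, 66, 65, 85, 52, 61]
  61 < parent 89 at index 4, swap → [18, 26, 20, 31, 61, 66, 65, 85, 52, 89]

[18, 26, 20, 31, 61, 66, 65, 85, 52, 89]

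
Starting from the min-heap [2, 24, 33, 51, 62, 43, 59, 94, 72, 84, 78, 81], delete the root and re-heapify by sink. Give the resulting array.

[24, 51, 33, 72, 62, 43, 59, 94, 81, 84, 78]

remove root 2; move last element 81 to root → [81, 24, 33, 51, 62, 43, 59, 94, 72, 84, 78]
81 vs smaller child 24 at index 1, swap → [24, 81, 33, 51, 62, 43, 59, 94, 72, 84, 78]
81 vs smaller child 51 at index 3, swap → [24, 51, 33, 81, 62, 43, 59, 94, 72, 84, 78]
81 vs smaller child 72 at index 8, swap → [24, 51, 33, 72, 62, 43, 59, 94, 81, 84, 78]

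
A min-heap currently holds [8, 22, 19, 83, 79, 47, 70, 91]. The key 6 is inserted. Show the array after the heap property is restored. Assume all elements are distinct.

append 6 at index 8 → [8, 22, 19, 83, 79, 47, 70, 91, 6]
6 < parent 83 at index 3, swap → [8, 22, 19, 6, 79, 47, 70, 91, 83]
6 < parent 22 at index 1, swap → [8, 6, 19, 22, 79, 47, 70, 91, 83]
6 < parent 8 at index 0, swap → [6, 8, 19, 22, 79, 47, 70, 91, 83]

[6, 8, 19, 22, 79, 47, 70, 91, 83]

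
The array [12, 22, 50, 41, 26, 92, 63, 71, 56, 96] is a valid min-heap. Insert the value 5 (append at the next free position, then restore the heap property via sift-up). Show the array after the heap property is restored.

append 5 at index 10 → [12, 22, 50, 41, 26, 92, 63, 71, 56, 96, 5]
5 < parent 26 at index 4, swap → [12, 22, 50, 41, 5, 92, 63, 71, 56, 96, 26]
5 < parent 22 at index 1, swap → [12, 5, 50, 41, 22, 92, 63, 71, 56, 96, 26]
5 < parent 12 at index 0, swap → [5, 12, 50, 41, 22, 92, 63, 71, 56, 96, 26]

[5, 12, 50, 41, 22, 92, 63, 71, 56, 96, 26]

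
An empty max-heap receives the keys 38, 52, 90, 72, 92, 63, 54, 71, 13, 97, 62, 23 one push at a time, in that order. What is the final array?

[97, 92, 63, 71, 90, 52, 54, 38, 13, 72, 62, 23]

Insert 38:
  append 38 at index 0 → [38] (no swap needed)
Insert 52:
  append 52 at index 1 → [38, 52]
  52 > parent 38 at index 0, swap → [52, 38]
Insert 90:
  append 90 at index 2 → [52, 38, 90]
  90 > parent 52 at index 0, swap → [90, 38, 52]
Insert 72:
  append 72 at index 3 → [90, 38, 52, 72]
  72 > parent 38 at index 1, swap → [90, 72, 52, 38]
Insert 92:
  append 92 at index 4 → [90, 72, 52, 38, 92]
  92 > parent 72 at index 1, swap → [90, 92, 52, 38, 72]
  92 > parent 90 at index 0, swap → [92, 90, 52, 38, 72]
Insert 63:
  append 63 at index 5 → [92, 90, 52, 38, 72, 63]
  63 > parent 52 at index 2, swap → [92, 90, 63, 38, 72, 52]
Insert 54:
  append 54 at index 6 → [92, 90, 63, 38, 72, 52, 54] (no swap needed)
Insert 71:
  append 71 at index 7 → [92, 90, 63, 38, 72, 52, 54, 71]
  71 > parent 38 at index 3, swap → [92, 90, 63, 71, 72, 52, 54, 38]
Insert 13:
  append 13 at index 8 → [92, 90, 63, 71, 72, 52, 54, 38, 13] (no swap needed)
Insert 97:
  append 97 at index 9 → [92, 90, 63, 71, 72, 52, 54, 38, 13, 97]
  97 > parent 72 at index 4, swap → [92, 90, 63, 71, 97, 52, 54, 38, 13, 72]
  97 > parent 90 at index 1, swap → [92, 97, 63, 71, 90, 52, 54, 38, 13, 72]
  97 > parent 92 at index 0, swap → [97, 92, 63, 71, 90, 52, 54, 38, 13, 72]
Insert 62:
  append 62 at index 10 → [97, 92, 63, 71, 90, 52, 54, 38, 13, 72, 62] (no swap needed)
Insert 23:
  append 23 at index 11 → [97, 92, 63, 71, 90, 52, 54, 38, 13, 72, 62, 23] (no swap needed)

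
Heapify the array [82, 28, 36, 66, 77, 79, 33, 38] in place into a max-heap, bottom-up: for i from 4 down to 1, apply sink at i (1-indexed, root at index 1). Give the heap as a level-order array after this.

[82, 77, 79, 66, 28, 36, 33, 38]

sift down from index 4: already satisfies heap property
sift down from index 3:
  36 vs larger child 79 at index 6, swap → [82, 28, 79, 66, 77, 36, 33, 38]
sift down from index 2:
  28 vs larger child 77 at index 5, swap → [82, 77, 79, 66, 28, 36, 33, 38]
sift down from index 1: already satisfies heap property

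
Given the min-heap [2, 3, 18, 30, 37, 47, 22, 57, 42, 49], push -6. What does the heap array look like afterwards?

[-6, 2, 18, 30, 3, 47, 22, 57, 42, 49, 37]

append -6 at index 10 → [2, 3, 18, 30, 37, 47, 22, 57, 42, 49, -6]
-6 < parent 37 at index 4, swap → [2, 3, 18, 30, -6, 47, 22, 57, 42, 49, 37]
-6 < parent 3 at index 1, swap → [2, -6, 18, 30, 3, 47, 22, 57, 42, 49, 37]
-6 < parent 2 at index 0, swap → [-6, 2, 18, 30, 3, 47, 22, 57, 42, 49, 37]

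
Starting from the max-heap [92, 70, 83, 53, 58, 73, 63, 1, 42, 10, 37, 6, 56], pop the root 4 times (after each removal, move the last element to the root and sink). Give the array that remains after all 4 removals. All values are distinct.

extract-max #1 returns 92:
  remove root 92; move last element 56 to root → [56, 70, 83, 53, 58, 73, 63, 1, 42, 10, 37, 6]
  56 vs larger child 83 at index 2, swap → [83, 70, 56, 53, 58, 73, 63, 1, 42, 10, 37, 6]
  56 vs larger child 73 at index 5, swap → [83, 70, 73, 53, 58, 56, 63, 1, 42, 10, 37, 6]
extract-max #2 returns 83:
  remove root 83; move last element 6 to root → [6, 70, 73, 53, 58, 56, 63, 1, 42, 10, 37]
  6 vs larger child 73 at index 2, swap → [73, 70, 6, 53, 58, 56, 63, 1, 42, 10, 37]
  6 vs larger child 63 at index 6, swap → [73, 70, 63, 53, 58, 56, 6, 1, 42, 10, 37]
extract-max #3 returns 73:
  remove root 73; move last element 37 to root → [37, 70, 63, 53, 58, 56, 6, 1, 42, 10]
  37 vs larger child 70 at index 1, swap → [70, 37, 63, 53, 58, 56, 6, 1, 42, 10]
  37 vs larger child 58 at index 4, swap → [70, 58, 63, 53, 37, 56, 6, 1, 42, 10]
extract-max #4 returns 70:
  remove root 70; move last element 10 to root → [10, 58, 63, 53, 37, 56, 6, 1, 42]
  10 vs larger child 63 at index 2, swap → [63, 58, 10, 53, 37, 56, 6, 1, 42]
  10 vs larger child 56 at index 5, swap → [63, 58, 56, 53, 37, 10, 6, 1, 42]

[63, 58, 56, 53, 37, 10, 6, 1, 42]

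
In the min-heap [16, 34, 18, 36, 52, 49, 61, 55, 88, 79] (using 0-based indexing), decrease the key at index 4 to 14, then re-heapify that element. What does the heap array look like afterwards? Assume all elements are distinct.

[14, 16, 18, 36, 34, 49, 61, 55, 88, 79]

set index 4 from 52 to 14 → [16, 34, 18, 36, 14, 49, 61, 55, 88, 79]
14 < parent 34 at index 1, swap → [16, 14, 18, 36, 34, 49, 61, 55, 88, 79]
14 < parent 16 at index 0, swap → [14, 16, 18, 36, 34, 49, 61, 55, 88, 79]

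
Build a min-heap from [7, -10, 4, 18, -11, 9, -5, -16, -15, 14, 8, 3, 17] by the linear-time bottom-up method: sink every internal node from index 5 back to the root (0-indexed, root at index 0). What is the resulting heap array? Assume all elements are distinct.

[-16, -15, -5, -10, -11, 3, 4, 18, 7, 14, 8, 9, 17]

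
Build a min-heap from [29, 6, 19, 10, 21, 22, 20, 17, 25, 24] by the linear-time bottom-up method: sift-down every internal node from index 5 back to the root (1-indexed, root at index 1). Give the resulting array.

sift down from index 5: already satisfies heap property
sift down from index 4: already satisfies heap property
sift down from index 3: already satisfies heap property
sift down from index 2: already satisfies heap property
sift down from index 1:
  29 vs smaller child 6 at index 2, swap → [6, 29, 19, 10, 21, 22, 20, 17, 25, 24]
  29 vs smaller child 10 at index 4, swap → [6, 10, 19, 29, 21, 22, 20, 17, 25, 24]
  29 vs smaller child 17 at index 8, swap → [6, 10, 19, 17, 21, 22, 20, 29, 25, 24]

[6, 10, 19, 17, 21, 22, 20, 29, 25, 24]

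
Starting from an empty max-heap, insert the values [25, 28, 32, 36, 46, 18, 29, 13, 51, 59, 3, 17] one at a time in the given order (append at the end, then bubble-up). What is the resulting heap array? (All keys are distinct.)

[59, 51, 29, 36, 46, 18, 28, 13, 25, 32, 3, 17]

Insert 25:
  append 25 at index 0 → [25] (no swap needed)
Insert 28:
  append 28 at index 1 → [25, 28]
  28 > parent 25 at index 0, swap → [28, 25]
Insert 32:
  append 32 at index 2 → [28, 25, 32]
  32 > parent 28 at index 0, swap → [32, 25, 28]
Insert 36:
  append 36 at index 3 → [32, 25, 28, 36]
  36 > parent 25 at index 1, swap → [32, 36, 28, 25]
  36 > parent 32 at index 0, swap → [36, 32, 28, 25]
Insert 46:
  append 46 at index 4 → [36, 32, 28, 25, 46]
  46 > parent 32 at index 1, swap → [36, 46, 28, 25, 32]
  46 > parent 36 at index 0, swap → [46, 36, 28, 25, 32]
Insert 18:
  append 18 at index 5 → [46, 36, 28, 25, 32, 18] (no swap needed)
Insert 29:
  append 29 at index 6 → [46, 36, 28, 25, 32, 18, 29]
  29 > parent 28 at index 2, swap → [46, 36, 29, 25, 32, 18, 28]
Insert 13:
  append 13 at index 7 → [46, 36, 29, 25, 32, 18, 28, 13] (no swap needed)
Insert 51:
  append 51 at index 8 → [46, 36, 29, 25, 32, 18, 28, 13, 51]
  51 > parent 25 at index 3, swap → [46, 36, 29, 51, 32, 18, 28, 13, 25]
  51 > parent 36 at index 1, swap → [46, 51, 29, 36, 32, 18, 28, 13, 25]
  51 > parent 46 at index 0, swap → [51, 46, 29, 36, 32, 18, 28, 13, 25]
Insert 59:
  append 59 at index 9 → [51, 46, 29, 36, 32, 18, 28, 13, 25, 59]
  59 > parent 32 at index 4, swap → [51, 46, 29, 36, 59, 18, 28, 13, 25, 32]
  59 > parent 46 at index 1, swap → [51, 59, 29, 36, 46, 18, 28, 13, 25, 32]
  59 > parent 51 at index 0, swap → [59, 51, 29, 36, 46, 18, 28, 13, 25, 32]
Insert 3:
  append 3 at index 10 → [59, 51, 29, 36, 46, 18, 28, 13, 25, 32, 3] (no swap needed)
Insert 17:
  append 17 at index 11 → [59, 51, 29, 36, 46, 18, 28, 13, 25, 32, 3, 17] (no swap needed)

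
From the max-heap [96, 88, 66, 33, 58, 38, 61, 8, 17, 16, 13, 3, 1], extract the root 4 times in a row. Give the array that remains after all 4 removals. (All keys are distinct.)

[58, 33, 38, 17, 16, 13, 3, 8, 1]

extract-max #1 returns 96:
  remove root 96; move last element 1 to root → [1, 88, 66, 33, 58, 38, 61, 8, 17, 16, 13, 3]
  1 vs larger child 88 at index 1, swap → [88, 1, 66, 33, 58, 38, 61, 8, 17, 16, 13, 3]
  1 vs larger child 58 at index 4, swap → [88, 58, 66, 33, 1, 38, 61, 8, 17, 16, 13, 3]
  1 vs larger child 16 at index 9, swap → [88, 58, 66, 33, 16, 38, 61, 8, 17, 1, 13, 3]
extract-max #2 returns 88:
  remove root 88; move last element 3 to root → [3, 58, 66, 33, 16, 38, 61, 8, 17, 1, 13]
  3 vs larger child 66 at index 2, swap → [66, 58, 3, 33, 16, 38, 61, 8, 17, 1, 13]
  3 vs larger child 61 at index 6, swap → [66, 58, 61, 33, 16, 38, 3, 8, 17, 1, 13]
extract-max #3 returns 66:
  remove root 66; move last element 13 to root → [13, 58, 61, 33, 16, 38, 3, 8, 17, 1]
  13 vs larger child 61 at index 2, swap → [61, 58, 13, 33, 16, 38, 3, 8, 17, 1]
  13 vs larger child 38 at index 5, swap → [61, 58, 38, 33, 16, 13, 3, 8, 17, 1]
extract-max #4 returns 61:
  remove root 61; move last element 1 to root → [1, 58, 38, 33, 16, 13, 3, 8, 17]
  1 vs larger child 58 at index 1, swap → [58, 1, 38, 33, 16, 13, 3, 8, 17]
  1 vs larger child 33 at index 3, swap → [58, 33, 38, 1, 16, 13, 3, 8, 17]
  1 vs larger child 17 at index 8, swap → [58, 33, 38, 17, 16, 13, 3, 8, 1]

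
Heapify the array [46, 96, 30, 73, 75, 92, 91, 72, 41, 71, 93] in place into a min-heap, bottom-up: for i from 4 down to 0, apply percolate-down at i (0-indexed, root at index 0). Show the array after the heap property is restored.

[30, 41, 46, 72, 71, 92, 91, 96, 73, 75, 93]

sift down from index 4:
  75 vs smaller child 71 at index 9, swap → [46, 96, 30, 73, 71, 92, 91, 72, 41, 75, 93]
sift down from index 3:
  73 vs smaller child 41 at index 8, swap → [46, 96, 30, 41, 71, 92, 91, 72, 73, 75, 93]
sift down from index 2: already satisfies heap property
sift down from index 1:
  96 vs smaller child 41 at index 3, swap → [46, 41, 30, 96, 71, 92, 91, 72, 73, 75, 93]
  96 vs smaller child 72 at index 7, swap → [46, 41, 30, 72, 71, 92, 91, 96, 73, 75, 93]
sift down from index 0:
  46 vs smaller child 30 at index 2, swap → [30, 41, 46, 72, 71, 92, 91, 96, 73, 75, 93]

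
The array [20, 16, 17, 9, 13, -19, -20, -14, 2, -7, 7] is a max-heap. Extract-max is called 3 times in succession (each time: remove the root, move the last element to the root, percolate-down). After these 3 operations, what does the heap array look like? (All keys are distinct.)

extract-max #1 returns 20:
  remove root 20; move last element 7 to root → [7, 16, 17, 9, 13, -19, -20, -14, 2, -7]
  7 vs larger child 17 at index 2, swap → [17, 16, 7, 9, 13, -19, -20, -14, 2, -7]
extract-max #2 returns 17:
  remove root 17; move last element -7 to root → [-7, 16, 7, 9, 13, -19, -20, -14, 2]
  -7 vs larger child 16 at index 1, swap → [16, -7, 7, 9, 13, -19, -20, -14, 2]
  -7 vs larger child 13 at index 4, swap → [16, 13, 7, 9, -7, -19, -20, -14, 2]
extract-max #3 returns 16:
  remove root 16; move last element 2 to root → [2, 13, 7, 9, -7, -19, -20, -14]
  2 vs larger child 13 at index 1, swap → [13, 2, 7, 9, -7, -19, -20, -14]
  2 vs larger child 9 at index 3, swap → [13, 9, 7, 2, -7, -19, -20, -14]

[13, 9, 7, 2, -7, -19, -20, -14]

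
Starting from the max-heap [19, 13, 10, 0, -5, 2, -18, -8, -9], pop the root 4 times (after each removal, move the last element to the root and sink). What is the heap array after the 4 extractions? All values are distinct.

extract-max #1 returns 19:
  remove root 19; move last element -9 to root → [-9, 13, 10, 0, -5, 2, -18, -8]
  -9 vs larger child 13 at index 1, swap → [13, -9, 10, 0, -5, 2, -18, -8]
  -9 vs larger child 0 at index 3, swap → [13, 0, 10, -9, -5, 2, -18, -8]
  -9 vs only child -8 at index 7, swap → [13, 0, 10, -8, -5, 2, -18, -9]
extract-max #2 returns 13:
  remove root 13; move last element -9 to root → [-9, 0, 10, -8, -5, 2, -18]
  -9 vs larger child 10 at index 2, swap → [10, 0, -9, -8, -5, 2, -18]
  -9 vs larger child 2 at index 5, swap → [10, 0, 2, -8, -5, -9, -18]
extract-max #3 returns 10:
  remove root 10; move last element -18 to root → [-18, 0, 2, -8, -5, -9]
  -18 vs larger child 2 at index 2, swap → [2, 0, -18, -8, -5, -9]
  -18 vs only child -9 at index 5, swap → [2, 0, -9, -8, -5, -18]
extract-max #4 returns 2:
  remove root 2; move last element -18 to root → [-18, 0, -9, -8, -5]
  -18 vs larger child 0 at index 1, swap → [0, -18, -9, -8, -5]
  -18 vs larger child -5 at index 4, swap → [0, -5, -9, -8, -18]

[0, -5, -9, -8, -18]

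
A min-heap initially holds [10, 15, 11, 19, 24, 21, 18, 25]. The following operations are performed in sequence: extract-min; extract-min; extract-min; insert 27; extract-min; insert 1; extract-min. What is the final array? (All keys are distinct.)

extract-min → returns 10:
  remove root 10; move last element 25 to root → [25, 15, 11, 19, 24, 21, 18]
  25 vs smaller child 11 at index 2, swap → [11, 15, 25, 19, 24, 21, 18]
  25 vs smaller child 18 at index 6, swap → [11, 15, 18, 19, 24, 21, 25]
extract-min → returns 11:
  remove root 11; move last element 25 to root → [25, 15, 18, 19, 24, 21]
  25 vs smaller child 15 at index 1, swap → [15, 25, 18, 19, 24, 21]
  25 vs smaller child 19 at index 3, swap → [15, 19, 18, 25, 24, 21]
extract-min → returns 15:
  remove root 15; move last element 21 to root → [21, 19, 18, 25, 24]
  21 vs smaller child 18 at index 2, swap → [18, 19, 21, 25, 24]
insert 27:
  append 27 at index 5 → [18, 19, 21, 25, 24, 27] (no swap needed)
extract-min → returns 18:
  remove root 18; move last element 27 to root → [27, 19, 21, 25, 24]
  27 vs smaller child 19 at index 1, swap → [19, 27, 21, 25, 24]
  27 vs smaller child 24 at index 4, swap → [19, 24, 21, 25, 27]
insert 1:
  append 1 at index 5 → [19, 24, 21, 25, 27, 1]
  1 < parent 21 at index 2, swap → [19, 24, 1, 25, 27, 21]
  1 < parent 19 at index 0, swap → [1, 24, 19, 25, 27, 21]
extract-min → returns 1:
  remove root 1; move last element 21 to root → [21, 24, 19, 25, 27]
  21 vs smaller child 19 at index 2, swap → [19, 24, 21, 25, 27]

[19, 24, 21, 25, 27]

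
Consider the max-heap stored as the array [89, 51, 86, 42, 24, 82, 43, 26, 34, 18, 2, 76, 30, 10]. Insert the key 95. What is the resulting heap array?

[95, 51, 89, 42, 24, 82, 86, 26, 34, 18, 2, 76, 30, 10, 43]

append 95 at index 14 → [89, 51, 86, 42, 24, 82, 43, 26, 34, 18, 2, 76, 30, 10, 95]
95 > parent 43 at index 6, swap → [89, 51, 86, 42, 24, 82, 95, 26, 34, 18, 2, 76, 30, 10, 43]
95 > parent 86 at index 2, swap → [89, 51, 95, 42, 24, 82, 86, 26, 34, 18, 2, 76, 30, 10, 43]
95 > parent 89 at index 0, swap → [95, 51, 89, 42, 24, 82, 86, 26, 34, 18, 2, 76, 30, 10, 43]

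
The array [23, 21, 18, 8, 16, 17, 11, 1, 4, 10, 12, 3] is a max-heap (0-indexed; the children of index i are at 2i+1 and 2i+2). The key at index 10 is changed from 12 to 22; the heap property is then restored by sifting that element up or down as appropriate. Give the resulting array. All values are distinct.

set index 10 from 12 to 22 → [23, 21, 18, 8, 16, 17, 11, 1, 4, 10, 22, 3]
22 > parent 16 at index 4, swap → [23, 21, 18, 8, 22, 17, 11, 1, 4, 10, 16, 3]
22 > parent 21 at index 1, swap → [23, 22, 18, 8, 21, 17, 11, 1, 4, 10, 16, 3]

[23, 22, 18, 8, 21, 17, 11, 1, 4, 10, 16, 3]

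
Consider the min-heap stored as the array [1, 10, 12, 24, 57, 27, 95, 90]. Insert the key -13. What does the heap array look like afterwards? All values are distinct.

append -13 at index 8 → [1, 10, 12, 24, 57, 27, 95, 90, -13]
-13 < parent 24 at index 3, swap → [1, 10, 12, -13, 57, 27, 95, 90, 24]
-13 < parent 10 at index 1, swap → [1, -13, 12, 10, 57, 27, 95, 90, 24]
-13 < parent 1 at index 0, swap → [-13, 1, 12, 10, 57, 27, 95, 90, 24]

[-13, 1, 12, 10, 57, 27, 95, 90, 24]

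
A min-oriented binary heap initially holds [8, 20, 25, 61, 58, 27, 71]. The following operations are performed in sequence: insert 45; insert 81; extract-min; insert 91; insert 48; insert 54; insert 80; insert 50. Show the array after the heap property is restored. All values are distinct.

insert 45:
  append 45 at index 7 → [8, 20, 25, 61, 58, 27, 71, 45]
  45 < parent 61 at index 3, swap → [8, 20, 25, 45, 58, 27, 71, 61]
insert 81:
  append 81 at index 8 → [8, 20, 25, 45, 58, 27, 71, 61, 81] (no swap needed)
extract-min → returns 8:
  remove root 8; move last element 81 to root → [81, 20, 25, 45, 58, 27, 71, 61]
  81 vs smaller child 20 at index 1, swap → [20, 81, 25, 45, 58, 27, 71, 61]
  81 vs smaller child 45 at index 3, swap → [20, 45, 25, 81, 58, 27, 71, 61]
  81 vs only child 61 at index 7, swap → [20, 45, 25, 61, 58, 27, 71, 81]
insert 91:
  append 91 at index 8 → [20, 45, 25, 61, 58, 27, 71, 81, 91] (no swap needed)
insert 48:
  append 48 at index 9 → [20, 45, 25, 61, 58, 27, 71, 81, 91, 48]
  48 < parent 58 at index 4, swap → [20, 45, 25, 61, 48, 27, 71, 81, 91, 58]
insert 54:
  append 54 at index 10 → [20, 45, 25, 61, 48, 27, 71, 81, 91, 58, 54] (no swap needed)
insert 80:
  append 80 at index 11 → [20, 45, 25, 61, 48, 27, 71, 81, 91, 58, 54, 80] (no swap needed)
insert 50:
  append 50 at index 12 → [20, 45, 25, 61, 48, 27, 71, 81, 91, 58, 54, 80, 50] (no swap needed)

[20, 45, 25, 61, 48, 27, 71, 81, 91, 58, 54, 80, 50]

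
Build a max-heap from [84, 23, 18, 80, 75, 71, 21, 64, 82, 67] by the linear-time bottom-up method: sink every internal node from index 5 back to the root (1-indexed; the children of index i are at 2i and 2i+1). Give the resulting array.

sift down from index 5: already satisfies heap property
sift down from index 4:
  80 vs larger child 82 at index 9, swap → [84, 23, 18, 82, 75, 71, 21, 64, 80, 67]
sift down from index 3:
  18 vs larger child 71 at index 6, swap → [84, 23, 71, 82, 75, 18, 21, 64, 80, 67]
sift down from index 2:
  23 vs larger child 82 at index 4, swap → [84, 82, 71, 23, 75, 18, 21, 64, 80, 67]
  23 vs larger child 80 at index 9, swap → [84, 82, 71, 80, 75, 18, 21, 64, 23, 67]
sift down from index 1: already satisfies heap property

[84, 82, 71, 80, 75, 18, 21, 64, 23, 67]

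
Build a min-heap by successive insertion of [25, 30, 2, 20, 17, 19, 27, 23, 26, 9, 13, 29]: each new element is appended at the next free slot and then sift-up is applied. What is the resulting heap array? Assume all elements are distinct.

[2, 9, 19, 23, 13, 25, 27, 30, 26, 20, 17, 29]

Insert 25:
  append 25 at index 0 → [25] (no swap needed)
Insert 30:
  append 30 at index 1 → [25, 30] (no swap needed)
Insert 2:
  append 2 at index 2 → [25, 30, 2]
  2 < parent 25 at index 0, swap → [2, 30, 25]
Insert 20:
  append 20 at index 3 → [2, 30, 25, 20]
  20 < parent 30 at index 1, swap → [2, 20, 25, 30]
Insert 17:
  append 17 at index 4 → [2, 20, 25, 30, 17]
  17 < parent 20 at index 1, swap → [2, 17, 25, 30, 20]
Insert 19:
  append 19 at index 5 → [2, 17, 25, 30, 20, 19]
  19 < parent 25 at index 2, swap → [2, 17, 19, 30, 20, 25]
Insert 27:
  append 27 at index 6 → [2, 17, 19, 30, 20, 25, 27] (no swap needed)
Insert 23:
  append 23 at index 7 → [2, 17, 19, 30, 20, 25, 27, 23]
  23 < parent 30 at index 3, swap → [2, 17, 19, 23, 20, 25, 27, 30]
Insert 26:
  append 26 at index 8 → [2, 17, 19, 23, 20, 25, 27, 30, 26] (no swap needed)
Insert 9:
  append 9 at index 9 → [2, 17, 19, 23, 20, 25, 27, 30, 26, 9]
  9 < parent 20 at index 4, swap → [2, 17, 19, 23, 9, 25, 27, 30, 26, 20]
  9 < parent 17 at index 1, swap → [2, 9, 19, 23, 17, 25, 27, 30, 26, 20]
Insert 13:
  append 13 at index 10 → [2, 9, 19, 23, 17, 25, 27, 30, 26, 20, 13]
  13 < parent 17 at index 4, swap → [2, 9, 19, 23, 13, 25, 27, 30, 26, 20, 17]
Insert 29:
  append 29 at index 11 → [2, 9, 19, 23, 13, 25, 27, 30, 26, 20, 17, 29] (no swap needed)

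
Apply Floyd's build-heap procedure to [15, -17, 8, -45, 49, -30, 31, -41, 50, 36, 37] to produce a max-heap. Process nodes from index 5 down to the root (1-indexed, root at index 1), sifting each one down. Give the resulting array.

sift down from index 5: already satisfies heap property
sift down from index 4:
  -45 vs larger child 50 at index 9, swap → [15, -17, 8, 50, 49, -30, 31, -41, -45, 36, 37]
sift down from index 3:
  8 vs larger child 31 at index 7, swap → [15, -17, 31, 50, 49, -30, 8, -41, -45, 36, 37]
sift down from index 2:
  -17 vs larger child 50 at index 4, swap → [15, 50, 31, -17, 49, -30, 8, -41, -45, 36, 37]
sift down from index 1:
  15 vs larger child 50 at index 2, swap → [50, 15, 31, -17, 49, -30, 8, -41, -45, 36, 37]
  15 vs larger child 49 at index 5, swap → [50, 49, 31, -17, 15, -30, 8, -41, -45, 36, 37]
  15 vs larger child 37 at index 11, swap → [50, 49, 31, -17, 37, -30, 8, -41, -45, 36, 15]

[50, 49, 31, -17, 37, -30, 8, -41, -45, 36, 15]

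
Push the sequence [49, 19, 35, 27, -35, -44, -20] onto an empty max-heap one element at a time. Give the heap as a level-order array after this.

Insert 49:
  append 49 at index 0 → [49] (no swap needed)
Insert 19:
  append 19 at index 1 → [49, 19] (no swap needed)
Insert 35:
  append 35 at index 2 → [49, 19, 35] (no swap needed)
Insert 27:
  append 27 at index 3 → [49, 19, 35, 27]
  27 > parent 19 at index 1, swap → [49, 27, 35, 19]
Insert -35:
  append -35 at index 4 → [49, 27, 35, 19, -35] (no swap needed)
Insert -44:
  append -44 at index 5 → [49, 27, 35, 19, -35, -44] (no swap needed)
Insert -20:
  append -20 at index 6 → [49, 27, 35, 19, -35, -44, -20] (no swap needed)

[49, 27, 35, 19, -35, -44, -20]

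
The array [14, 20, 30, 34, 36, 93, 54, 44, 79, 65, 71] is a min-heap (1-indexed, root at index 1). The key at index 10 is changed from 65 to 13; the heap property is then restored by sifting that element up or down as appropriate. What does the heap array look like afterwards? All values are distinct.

set index 10 from 65 to 13 → [14, 20, 30, 34, 36, 93, 54, 44, 79, 13, 71]
13 < parent 36 at index 5, swap → [14, 20, 30, 34, 13, 93, 54, 44, 79, 36, 71]
13 < parent 20 at index 2, swap → [14, 13, 30, 34, 20, 93, 54, 44, 79, 36, 71]
13 < parent 14 at index 1, swap → [13, 14, 30, 34, 20, 93, 54, 44, 79, 36, 71]

[13, 14, 30, 34, 20, 93, 54, 44, 79, 36, 71]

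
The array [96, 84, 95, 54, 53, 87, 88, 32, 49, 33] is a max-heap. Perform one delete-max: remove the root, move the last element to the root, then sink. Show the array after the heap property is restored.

remove root 96; move last element 33 to root → [33, 84, 95, 54, 53, 87, 88, 32, 49]
33 vs larger child 95 at index 2, swap → [95, 84, 33, 54, 53, 87, 88, 32, 49]
33 vs larger child 88 at index 6, swap → [95, 84, 88, 54, 53, 87, 33, 32, 49]

[95, 84, 88, 54, 53, 87, 33, 32, 49]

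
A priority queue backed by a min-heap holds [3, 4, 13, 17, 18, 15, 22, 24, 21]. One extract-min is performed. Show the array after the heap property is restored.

remove root 3; move last element 21 to root → [21, 4, 13, 17, 18, 15, 22, 24]
21 vs smaller child 4 at index 1, swap → [4, 21, 13, 17, 18, 15, 22, 24]
21 vs smaller child 17 at index 3, swap → [4, 17, 13, 21, 18, 15, 22, 24]

[4, 17, 13, 21, 18, 15, 22, 24]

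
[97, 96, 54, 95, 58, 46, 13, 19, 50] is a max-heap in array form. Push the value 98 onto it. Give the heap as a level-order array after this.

append 98 at index 9 → [97, 96, 54, 95, 58, 46, 13, 19, 50, 98]
98 > parent 58 at index 4, swap → [97, 96, 54, 95, 98, 46, 13, 19, 50, 58]
98 > parent 96 at index 1, swap → [97, 98, 54, 95, 96, 46, 13, 19, 50, 58]
98 > parent 97 at index 0, swap → [98, 97, 54, 95, 96, 46, 13, 19, 50, 58]

[98, 97, 54, 95, 96, 46, 13, 19, 50, 58]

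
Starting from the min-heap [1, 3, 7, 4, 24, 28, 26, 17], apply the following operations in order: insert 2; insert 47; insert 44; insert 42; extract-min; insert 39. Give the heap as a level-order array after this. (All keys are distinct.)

[2, 3, 7, 4, 24, 28, 26, 17, 42, 47, 44, 39]

insert 2:
  append 2 at index 8 → [1, 3, 7, 4, 24, 28, 26, 17, 2]
  2 < parent 4 at index 3, swap → [1, 3, 7, 2, 24, 28, 26, 17, 4]
  2 < parent 3 at index 1, swap → [1, 2, 7, 3, 24, 28, 26, 17, 4]
insert 47:
  append 47 at index 9 → [1, 2, 7, 3, 24, 28, 26, 17, 4, 47] (no swap needed)
insert 44:
  append 44 at index 10 → [1, 2, 7, 3, 24, 28, 26, 17, 4, 47, 44] (no swap needed)
insert 42:
  append 42 at index 11 → [1, 2, 7, 3, 24, 28, 26, 17, 4, 47, 44, 42] (no swap needed)
extract-min → returns 1:
  remove root 1; move last element 42 to root → [42, 2, 7, 3, 24, 28, 26, 17, 4, 47, 44]
  42 vs smaller child 2 at index 1, swap → [2, 42, 7, 3, 24, 28, 26, 17, 4, 47, 44]
  42 vs smaller child 3 at index 3, swap → [2, 3, 7, 42, 24, 28, 26, 17, 4, 47, 44]
  42 vs smaller child 4 at index 8, swap → [2, 3, 7, 4, 24, 28, 26, 17, 42, 47, 44]
insert 39:
  append 39 at index 11 → [2, 3, 7, 4, 24, 28, 26, 17, 42, 47, 44, 39] (no swap needed)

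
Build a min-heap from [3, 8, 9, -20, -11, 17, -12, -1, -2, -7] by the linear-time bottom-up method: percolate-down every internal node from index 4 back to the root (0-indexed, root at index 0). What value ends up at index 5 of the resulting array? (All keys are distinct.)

17

sift down from index 4: already satisfies heap property
sift down from index 3: already satisfies heap property
sift down from index 2:
  9 vs smaller child -12 at index 6, swap → [3, 8, -12, -20, -11, 17, 9, -1, -2, -7]
sift down from index 1:
  8 vs smaller child -20 at index 3, swap → [3, -20, -12, 8, -11, 17, 9, -1, -2, -7]
  8 vs smaller child -2 at index 8, swap → [3, -20, -12, -2, -11, 17, 9, -1, 8, -7]
sift down from index 0:
  3 vs smaller child -20 at index 1, swap → [-20, 3, -12, -2, -11, 17, 9, -1, 8, -7]
  3 vs smaller child -11 at index 4, swap → [-20, -11, -12, -2, 3, 17, 9, -1, 8, -7]
  3 vs only child -7 at index 9, swap → [-20, -11, -12, -2, -7, 17, 9, -1, 8, 3]
resulting array: [-20, -11, -12, -2, -7, 17, 9, -1, 8, 3]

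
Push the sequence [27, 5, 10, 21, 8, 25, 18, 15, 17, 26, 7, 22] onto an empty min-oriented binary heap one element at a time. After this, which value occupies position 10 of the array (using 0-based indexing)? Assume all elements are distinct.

21

Insert 27:
  append 27 at index 0 → [27] (no swap needed)
Insert 5:
  append 5 at index 1 → [27, 5]
  5 < parent 27 at index 0, swap → [5, 27]
Insert 10:
  append 10 at index 2 → [5, 27, 10] (no swap needed)
Insert 21:
  append 21 at index 3 → [5, 27, 10, 21]
  21 < parent 27 at index 1, swap → [5, 21, 10, 27]
Insert 8:
  append 8 at index 4 → [5, 21, 10, 27, 8]
  8 < parent 21 at index 1, swap → [5, 8, 10, 27, 21]
Insert 25:
  append 25 at index 5 → [5, 8, 10, 27, 21, 25] (no swap needed)
Insert 18:
  append 18 at index 6 → [5, 8, 10, 27, 21, 25, 18] (no swap needed)
Insert 15:
  append 15 at index 7 → [5, 8, 10, 27, 21, 25, 18, 15]
  15 < parent 27 at index 3, swap → [5, 8, 10, 15, 21, 25, 18, 27]
Insert 17:
  append 17 at index 8 → [5, 8, 10, 15, 21, 25, 18, 27, 17] (no swap needed)
Insert 26:
  append 26 at index 9 → [5, 8, 10, 15, 21, 25, 18, 27, 17, 26] (no swap needed)
Insert 7:
  append 7 at index 10 → [5, 8, 10, 15, 21, 25, 18, 27, 17, 26, 7]
  7 < parent 21 at index 4, swap → [5, 8, 10, 15, 7, 25, 18, 27, 17, 26, 21]
  7 < parent 8 at index 1, swap → [5, 7, 10, 15, 8, 25, 18, 27, 17, 26, 21]
Insert 22:
  append 22 at index 11 → [5, 7, 10, 15, 8, 25, 18, 27, 17, 26, 21, 22]
  22 < parent 25 at index 5, swap → [5, 7, 10, 15, 8, 22, 18, 27, 17, 26, 21, 25]
resulting array: [5, 7, 10, 15, 8, 22, 18, 27, 17, 26, 21, 25]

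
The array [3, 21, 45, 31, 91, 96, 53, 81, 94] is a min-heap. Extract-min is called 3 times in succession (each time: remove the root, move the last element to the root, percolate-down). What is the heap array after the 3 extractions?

[45, 81, 53, 94, 91, 96]

extract-min #1 returns 3:
  remove root 3; move last element 94 to root → [94, 21, 45, 31, 91, 96, 53, 81]
  94 vs smaller child 21 at index 1, swap → [21, 94, 45, 31, 91, 96, 53, 81]
  94 vs smaller child 31 at index 3, swap → [21, 31, 45, 94, 91, 96, 53, 81]
  94 vs only child 81 at index 7, swap → [21, 31, 45, 81, 91, 96, 53, 94]
extract-min #2 returns 21:
  remove root 21; move last element 94 to root → [94, 31, 45, 81, 91, 96, 53]
  94 vs smaller child 31 at index 1, swap → [31, 94, 45, 81, 91, 96, 53]
  94 vs smaller child 81 at index 3, swap → [31, 81, 45, 94, 91, 96, 53]
extract-min #3 returns 31:
  remove root 31; move last element 53 to root → [53, 81, 45, 94, 91, 96]
  53 vs smaller child 45 at index 2, swap → [45, 81, 53, 94, 91, 96]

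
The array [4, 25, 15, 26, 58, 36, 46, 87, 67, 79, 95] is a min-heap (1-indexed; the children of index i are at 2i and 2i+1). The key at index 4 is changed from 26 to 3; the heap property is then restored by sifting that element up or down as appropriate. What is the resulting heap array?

set index 4 from 26 to 3 → [4, 25, 15, 3, 58, 36, 46, 87, 67, 79, 95]
3 < parent 25 at index 2, swap → [4, 3, 15, 25, 58, 36, 46, 87, 67, 79, 95]
3 < parent 4 at index 1, swap → [3, 4, 15, 25, 58, 36, 46, 87, 67, 79, 95]

[3, 4, 15, 25, 58, 36, 46, 87, 67, 79, 95]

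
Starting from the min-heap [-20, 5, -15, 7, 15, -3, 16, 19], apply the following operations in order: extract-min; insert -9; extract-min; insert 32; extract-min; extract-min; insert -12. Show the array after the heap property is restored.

[-12, 7, 5, 32, 15, 19, 16]

extract-min → returns -20:
  remove root -20; move last element 19 to root → [19, 5, -15, 7, 15, -3, 16]
  19 vs smaller child -15 at index 2, swap → [-15, 5, 19, 7, 15, -3, 16]
  19 vs smaller child -3 at index 5, swap → [-15, 5, -3, 7, 15, 19, 16]
insert -9:
  append -9 at index 7 → [-15, 5, -3, 7, 15, 19, 16, -9]
  -9 < parent 7 at index 3, swap → [-15, 5, -3, -9, 15, 19, 16, 7]
  -9 < parent 5 at index 1, swap → [-15, -9, -3, 5, 15, 19, 16, 7]
extract-min → returns -15:
  remove root -15; move last element 7 to root → [7, -9, -3, 5, 15, 19, 16]
  7 vs smaller child -9 at index 1, swap → [-9, 7, -3, 5, 15, 19, 16]
  7 vs smaller child 5 at index 3, swap → [-9, 5, -3, 7, 15, 19, 16]
insert 32:
  append 32 at index 7 → [-9, 5, -3, 7, 15, 19, 16, 32] (no swap needed)
extract-min → returns -9:
  remove root -9; move last element 32 to root → [32, 5, -3, 7, 15, 19, 16]
  32 vs smaller child -3 at index 2, swap → [-3, 5, 32, 7, 15, 19, 16]
  32 vs smaller child 16 at index 6, swap → [-3, 5, 16, 7, 15, 19, 32]
extract-min → returns -3:
  remove root -3; move last element 32 to root → [32, 5, 16, 7, 15, 19]
  32 vs smaller child 5 at index 1, swap → [5, 32, 16, 7, 15, 19]
  32 vs smaller child 7 at index 3, swap → [5, 7, 16, 32, 15, 19]
insert -12:
  append -12 at index 6 → [5, 7, 16, 32, 15, 19, -12]
  -12 < parent 16 at index 2, swap → [5, 7, -12, 32, 15, 19, 16]
  -12 < parent 5 at index 0, swap → [-12, 7, 5, 32, 15, 19, 16]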